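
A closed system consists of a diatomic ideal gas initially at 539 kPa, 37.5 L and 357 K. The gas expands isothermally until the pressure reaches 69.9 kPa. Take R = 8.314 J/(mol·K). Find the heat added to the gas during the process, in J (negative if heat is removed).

n = P₁V₁/(RT₁) = 539×37.5/(8.314×357) = 6.81 mol.
Isothermal: T stays 357 K; PV = const ⇒ V₂ = 289 L, P₂ = 69.9 kPa.
ΔU = 0 (ideal gas, T constant).
W = nRT ln(V₂/V₁) = 6.81×8.314×357×ln(7.71) = 41300 J.
Q = ΔU + W = 41300 J.

41300 J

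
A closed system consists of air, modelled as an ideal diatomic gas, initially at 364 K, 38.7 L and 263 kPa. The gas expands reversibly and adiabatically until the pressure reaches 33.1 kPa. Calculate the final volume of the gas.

170 L

Adiabatic: T₂/T₁ = (P₂/P₁)^((γ−1)/γ) ⇒ T₂ = 364×(0.126)^0.286 = 201 K; V₂ = 170 L.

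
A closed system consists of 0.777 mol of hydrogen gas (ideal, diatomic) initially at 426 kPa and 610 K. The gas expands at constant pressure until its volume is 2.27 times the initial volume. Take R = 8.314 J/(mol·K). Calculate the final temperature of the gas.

1380 K

V₁ = nRT₁/P₁ = 0.777×8.314×610/426 = 9.25 L.
Isobaric: P stays 426 kPa; V/T = const ⇒ T₂ = 1380 K, V₂ = 21.0 L.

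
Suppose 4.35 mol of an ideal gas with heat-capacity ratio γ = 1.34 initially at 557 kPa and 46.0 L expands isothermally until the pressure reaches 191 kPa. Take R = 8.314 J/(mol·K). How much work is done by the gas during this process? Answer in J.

27400 J

T₁ = P₁V₁/(nR) = 557×46.0/(4.35×8.314) = 708 K.
Isothermal: T stays 708 K; PV = const ⇒ V₂ = 134 L, P₂ = 191 kPa.
W = nRT ln(V₂/V₁) = 4.35×8.314×708×ln(2.92) = 27400 J.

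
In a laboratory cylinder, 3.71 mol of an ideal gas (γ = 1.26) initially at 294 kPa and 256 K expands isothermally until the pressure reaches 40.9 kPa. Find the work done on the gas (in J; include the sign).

V₁ = nRT₁/P₁ = 3.71×8.314×256/294 = 26.9 L.
Isothermal: T stays 256 K; PV = const ⇒ V₂ = 193 L, P₂ = 40.9 kPa.
W = nRT ln(V₂/V₁) = 3.71×8.314×256×ln(7.19) = 15600 J.
Work done on the gas = −W_by = -15600 J.

-15600 J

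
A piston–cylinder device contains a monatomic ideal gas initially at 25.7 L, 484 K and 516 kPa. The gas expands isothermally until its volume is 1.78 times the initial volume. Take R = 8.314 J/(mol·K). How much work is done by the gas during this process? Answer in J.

n = P₁V₁/(RT₁) = 516×25.7/(8.314×484) = 3.30 mol.
Isothermal: T stays 484 K; PV = const ⇒ V₂ = 45.7 L, P₂ = 290 kPa.
W = nRT ln(V₂/V₁) = 3.30×8.314×484×ln(1.78) = 7650 J.

7650 J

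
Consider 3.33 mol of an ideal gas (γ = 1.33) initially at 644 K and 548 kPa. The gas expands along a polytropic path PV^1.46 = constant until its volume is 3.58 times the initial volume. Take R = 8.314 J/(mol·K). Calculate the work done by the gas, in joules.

V₁ = nRT₁/P₁ = 3.33×8.314×644/548 = 32.5 L.
Polytropic n=1.46: T₂ = T₁(V₁/V₂)^(n−1) = 644×(0.279)^0.46 = 358 K; P₂ = P₁(V₁/V₂)^n = 85.1 kPa.
W = (P₁V₁−P₂V₂)/(n−1) = (548×32.5−85.1×116)/0.46 = 17200 J.

17200 J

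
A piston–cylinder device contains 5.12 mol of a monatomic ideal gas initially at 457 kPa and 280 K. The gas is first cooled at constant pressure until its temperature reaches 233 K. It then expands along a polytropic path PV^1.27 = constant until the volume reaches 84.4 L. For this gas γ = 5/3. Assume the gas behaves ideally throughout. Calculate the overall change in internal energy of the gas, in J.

-7570 J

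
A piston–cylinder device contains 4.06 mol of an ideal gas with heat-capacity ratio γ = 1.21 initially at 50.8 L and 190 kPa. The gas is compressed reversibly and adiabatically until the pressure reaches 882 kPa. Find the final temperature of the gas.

373 K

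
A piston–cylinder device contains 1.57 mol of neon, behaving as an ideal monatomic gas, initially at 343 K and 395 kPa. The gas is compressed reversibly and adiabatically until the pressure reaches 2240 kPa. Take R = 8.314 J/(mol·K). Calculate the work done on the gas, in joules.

6730 J

V₁ = nRT₁/P₁ = 1.57×8.314×343/395 = 11.3 L.
Adiabatic: T₂/T₁ = (P₂/P₁)^((γ−1)/γ) ⇒ T₂ = 343×(5.67)^0.400 = 687 K; V₂ = 4.00 L.
ΔU = nCvΔT = 1.57×12.5×(687−343) = 6730 J.
Q = 0 for an adiabatic process, so W = −ΔU = -6730 J.
Work done on the gas = −W_by = 6730 J.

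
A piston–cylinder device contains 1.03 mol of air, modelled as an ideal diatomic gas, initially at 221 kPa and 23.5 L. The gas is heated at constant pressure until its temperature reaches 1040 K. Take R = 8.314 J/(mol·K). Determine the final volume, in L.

40.3 L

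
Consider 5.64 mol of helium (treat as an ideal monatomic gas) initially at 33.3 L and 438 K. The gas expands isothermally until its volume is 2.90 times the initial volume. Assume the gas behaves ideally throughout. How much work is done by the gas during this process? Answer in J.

21900 J

P₁ = nRT₁/V₁ = 5.64×8.314×438/33.3 = 617 kPa.
Isothermal: T stays 438 K; PV = const ⇒ V₂ = 96.6 L, P₂ = 213 kPa.
W = nRT ln(V₂/V₁) = 5.64×8.314×438×ln(2.90) = 21900 J.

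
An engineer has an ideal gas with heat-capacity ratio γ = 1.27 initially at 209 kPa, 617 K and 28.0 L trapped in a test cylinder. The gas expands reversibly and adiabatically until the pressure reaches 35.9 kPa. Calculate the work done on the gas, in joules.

n = P₁V₁/(RT₁) = 209×28.0/(8.314×617) = 1.14 mol.
Adiabatic: T₂/T₁ = (P₂/P₁)^((γ−1)/γ) ⇒ T₂ = 617×(0.172)^0.213 = 424 K; V₂ = 112 L.
ΔU = nCvΔT = 1.14×30.8×(424−617) = -6770 J.
Q = 0 for an adiabatic process, so W = −ΔU = 6770 J.
Work done on the gas = −W_by = -6770 J.

-6770 J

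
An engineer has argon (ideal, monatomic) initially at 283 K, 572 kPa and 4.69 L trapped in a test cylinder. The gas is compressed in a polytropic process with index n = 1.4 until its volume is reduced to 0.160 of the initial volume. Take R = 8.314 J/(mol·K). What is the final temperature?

589 K

Polytropic n=1.4: T₂ = T₁(V₁/V₂)^(n−1) = 283×(6.25)^0.40 = 589 K; P₂ = P₁(V₁/V₂)^n = 7440 kPa.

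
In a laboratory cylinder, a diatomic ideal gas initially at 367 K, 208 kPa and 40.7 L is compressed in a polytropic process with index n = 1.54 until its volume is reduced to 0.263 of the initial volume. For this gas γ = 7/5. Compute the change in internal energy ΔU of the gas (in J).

22400 J

n = P₁V₁/(RT₁) = 208×40.7/(8.314×367) = 2.77 mol.
Polytropic n=1.54: T₂ = T₁(V₁/V₂)^(n−1) = 367×(3.80)^0.54 = 755 K; P₂ = P₁(V₁/V₂)^n = 1630 kPa.
For an ideal gas ΔU = nCvΔT with Cv = (5/2)R = 20.8 J/(mol·K).
ΔU = 2.77×20.8×(755−367) = 22400 J.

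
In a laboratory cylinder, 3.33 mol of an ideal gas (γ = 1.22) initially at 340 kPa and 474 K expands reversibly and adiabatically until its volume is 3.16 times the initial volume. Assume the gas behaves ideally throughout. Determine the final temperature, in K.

368 K

V₁ = nRT₁/P₁ = 3.33×8.314×474/340 = 38.6 L.
Adiabatic: TV^(γ−1) = const ⇒ T₂ = 474×(0.316)^0.220 = 368 K; PV^γ = const ⇒ P₂ = 83.5 kPa.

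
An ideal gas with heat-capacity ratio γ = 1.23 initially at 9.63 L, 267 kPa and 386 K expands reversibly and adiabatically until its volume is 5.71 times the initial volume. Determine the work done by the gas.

n = P₁V₁/(RT₁) = 267×9.63/(8.314×386) = 0.801 mol.
Adiabatic: TV^(γ−1) = const ⇒ T₂ = 386×(0.175)^0.230 = 259 K; PV^γ = const ⇒ P₂ = 31.3 kPa.
ΔU = nCvΔT = 0.801×36.1×(259−386) = -3690 J.
Q = 0 for an adiabatic process, so W = −ΔU = 3690 J.

3690 J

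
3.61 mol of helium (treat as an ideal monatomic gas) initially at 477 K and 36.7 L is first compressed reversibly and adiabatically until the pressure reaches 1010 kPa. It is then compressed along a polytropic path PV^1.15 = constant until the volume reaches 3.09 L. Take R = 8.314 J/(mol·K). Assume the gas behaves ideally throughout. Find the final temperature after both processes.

929 K

P₁ = nRT₁/V₁ = 3.61×8.314×477/36.7 = 390 kPa.
Step 1 — Adiabatic: T₂/T₁ = (P₂/P₁)^((γ−1)/γ) ⇒ T₂ = 477×(2.59)^0.400 = 698 K; V₂ = 20.7 L.
ΔU = nCvΔT = 3.61×12.5×(698−477) = 9940 J.
Q = 0 for an adiabatic process, so W = −ΔU = -9940 J.
State after step 1: P = 1010 kPa, V = 20.7 L, T = 698 K.
Step 2 — Polytropic n=1.15: T₂ = T₁(V₁/V₂)^(n−1) = 698×(6.71)^0.15 = 929 K; P₂ = P₁(V₁/V₂)^n = 9020 kPa.
W = (P₁V₁−P₂V₂)/(n−1) = (1010×20.7−9020×3.09)/0.15 = -46200 J.
ΔU = nCvΔT = 3.61×12.5×(929−698) = 10400 J.
Q = ΔU + W = -35800 J.
Net over both steps: W = -56100 J, Q = -35800 J, ΔU = 20300 J.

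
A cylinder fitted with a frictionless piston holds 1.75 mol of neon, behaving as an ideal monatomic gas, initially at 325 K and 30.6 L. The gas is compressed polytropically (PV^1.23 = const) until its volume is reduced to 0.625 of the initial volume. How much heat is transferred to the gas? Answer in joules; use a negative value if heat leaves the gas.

-1540 J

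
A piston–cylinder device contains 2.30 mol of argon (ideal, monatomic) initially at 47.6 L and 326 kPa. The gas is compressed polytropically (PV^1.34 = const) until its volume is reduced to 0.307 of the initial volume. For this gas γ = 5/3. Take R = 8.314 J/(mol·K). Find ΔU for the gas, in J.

T₁ = P₁V₁/(nR) = 326×47.6/(2.30×8.314) = 811 K.
Polytropic n=1.34: T₂ = T₁(V₁/V₂)^(n−1) = 811×(3.26)^0.34 = 1210 K; P₂ = P₁(V₁/V₂)^n = 1590 kPa.
For an ideal gas ΔU = nCvΔT with Cv = (3/2)R = 12.5 J/(mol·K).
ΔU = 2.30×12.5×(1210−811) = 11500 J.

11500 J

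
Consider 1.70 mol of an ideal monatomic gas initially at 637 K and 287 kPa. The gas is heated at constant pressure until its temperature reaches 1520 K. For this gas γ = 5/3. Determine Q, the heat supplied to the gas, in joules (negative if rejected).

V₁ = nRT₁/P₁ = 1.70×8.314×637/287 = 31.4 L.
Isobaric: P stays 287 kPa; V/T = const ⇒ T₂ = 1520 K, V₂ = 74.9 L.
W = PΔV = 287×(74.9−31.4) kPa·L = 12500 J.
ΔU = nCvΔT = 1.70×12.5×(1520−637) = 18700 J.
Q = ΔU + W = nCpΔT = 31200 J.

31200 J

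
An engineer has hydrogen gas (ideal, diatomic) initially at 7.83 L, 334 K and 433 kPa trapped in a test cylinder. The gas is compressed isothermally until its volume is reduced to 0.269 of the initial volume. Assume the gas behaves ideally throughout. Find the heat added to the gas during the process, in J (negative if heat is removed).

n = P₁V₁/(RT₁) = 433×7.83/(8.314×334) = 1.22 mol.
Isothermal: T stays 334 K; PV = const ⇒ V₂ = 2.11 L, P₂ = 1610 kPa.
ΔU = 0 (ideal gas, T constant).
W = nRT ln(V₂/V₁) = 1.22×8.314×334×ln(0.269) = -4450 J.
Q = ΔU + W = -4450 J.

-4450 J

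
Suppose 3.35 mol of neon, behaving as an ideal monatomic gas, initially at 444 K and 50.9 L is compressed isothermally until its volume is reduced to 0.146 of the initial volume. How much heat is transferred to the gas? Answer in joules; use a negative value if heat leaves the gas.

-23800 J

P₁ = nRT₁/V₁ = 3.35×8.314×444/50.9 = 243 kPa.
Isothermal: T stays 444 K; PV = const ⇒ V₂ = 7.43 L, P₂ = 1660 kPa.
ΔU = 0 (ideal gas, T constant).
W = nRT ln(V₂/V₁) = 3.35×8.314×444×ln(0.146) = -23800 J.
Q = ΔU + W = -23800 J.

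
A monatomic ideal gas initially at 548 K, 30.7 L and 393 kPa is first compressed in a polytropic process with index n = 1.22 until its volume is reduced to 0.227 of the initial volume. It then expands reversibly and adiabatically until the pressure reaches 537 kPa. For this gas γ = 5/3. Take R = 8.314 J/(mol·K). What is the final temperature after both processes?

n = P₁V₁/(RT₁) = 393×30.7/(8.314×548) = 2.65 mol.
Step 1 — Polytropic n=1.22: T₂ = T₁(V₁/V₂)^(n−1) = 548×(4.41)^0.22 = 759 K; P₂ = P₁(V₁/V₂)^n = 2400 kPa.
W = (P₁V₁−P₂V₂)/(n−1) = (393×30.7−2400×6.97)/0.22 = -21200 J.
ΔU = nCvΔT = 2.65×12.5×(759−548) = 6980 J.
Q = ΔU + W = -14200 J.
State after step 1: P = 2400 kPa, V = 6.97 L, T = 759 K.
Step 2 — Adiabatic: T₂/T₁ = (P₂/P₁)^((γ−1)/γ) ⇒ T₂ = 759×(0.224)^0.400 = 417 K; V₂ = 17.1 L.
ΔU = nCvΔT = 2.65×12.5×(417−759) = -11300 J.
Q = 0 for an adiabatic process, so W = −ΔU = 11300 J.
Net over both steps: W = -9860 J, Q = -14200 J, ΔU = -4320 J.

417 K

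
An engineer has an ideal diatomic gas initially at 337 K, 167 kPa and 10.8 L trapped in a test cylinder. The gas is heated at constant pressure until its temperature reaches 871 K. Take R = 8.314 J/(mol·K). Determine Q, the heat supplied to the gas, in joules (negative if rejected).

10000 J

n = P₁V₁/(RT₁) = 167×10.8/(8.314×337) = 0.644 mol.
Isobaric: P stays 167 kPa; V/T = const ⇒ T₂ = 871 K, V₂ = 27.9 L.
W = PΔV = 167×(27.9−10.8) kPa·L = 2860 J.
ΔU = nCvΔT = 0.644×20.8×(871−337) = 7140 J.
Q = ΔU + W = nCpΔT = 10000 J.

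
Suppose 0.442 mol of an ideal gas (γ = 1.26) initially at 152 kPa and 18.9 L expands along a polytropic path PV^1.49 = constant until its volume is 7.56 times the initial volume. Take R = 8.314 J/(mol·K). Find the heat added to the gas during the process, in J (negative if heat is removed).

-3260 J

T₁ = P₁V₁/(nR) = 152×18.9/(0.442×8.314) = 782 K.
Polytropic n=1.49: T₂ = T₁(V₁/V₂)^(n−1) = 782×(0.132)^0.49 = 290 K; P₂ = P₁(V₁/V₂)^n = 7.46 kPa.
W = (P₁V₁−P₂V₂)/(n−1) = (152×18.9−7.46×143)/0.49 = 3690 J.
ΔU = nCvΔT = 0.442×32.0×(290−782) = -6950 J.
Q = ΔU + W = -3260 J.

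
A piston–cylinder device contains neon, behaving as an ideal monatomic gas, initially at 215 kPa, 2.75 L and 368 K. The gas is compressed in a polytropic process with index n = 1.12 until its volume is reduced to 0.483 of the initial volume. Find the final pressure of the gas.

Polytropic n=1.12: T₂ = T₁(V₁/V₂)^(n−1) = 368×(2.07)^0.12 = 402 K; P₂ = P₁(V₁/V₂)^n = 486 kPa.

486 kPa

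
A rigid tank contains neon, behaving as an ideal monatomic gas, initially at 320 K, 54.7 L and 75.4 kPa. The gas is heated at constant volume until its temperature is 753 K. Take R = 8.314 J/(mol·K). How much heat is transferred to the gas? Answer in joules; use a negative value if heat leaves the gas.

8370 J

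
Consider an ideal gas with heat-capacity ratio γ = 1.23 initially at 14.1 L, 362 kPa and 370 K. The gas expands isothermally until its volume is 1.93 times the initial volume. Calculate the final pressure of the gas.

188 kPa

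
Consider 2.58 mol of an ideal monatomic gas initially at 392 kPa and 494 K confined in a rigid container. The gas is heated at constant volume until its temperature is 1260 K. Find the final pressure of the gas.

1000 kPa

V₁ = nRT₁/P₁ = 2.58×8.314×494/392 = 27.0 L.
Isochoric: V stays 27.0 L; P/T = const ⇒ T₂ = 1260 K, P₂ = 1000 kPa.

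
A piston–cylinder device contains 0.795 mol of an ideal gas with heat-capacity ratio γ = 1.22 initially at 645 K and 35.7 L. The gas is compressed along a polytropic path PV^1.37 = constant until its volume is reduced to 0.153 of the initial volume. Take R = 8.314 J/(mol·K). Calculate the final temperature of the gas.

1290 K

P₁ = nRT₁/V₁ = 0.795×8.314×645/35.7 = 119 kPa.
Polytropic n=1.37: T₂ = T₁(V₁/V₂)^(n−1) = 645×(6.54)^0.37 = 1290 K; P₂ = P₁(V₁/V₂)^n = 1560 kPa.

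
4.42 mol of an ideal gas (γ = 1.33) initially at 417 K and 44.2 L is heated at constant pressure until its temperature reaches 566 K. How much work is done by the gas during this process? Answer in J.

5480 J

P₁ = nRT₁/V₁ = 4.42×8.314×417/44.2 = 347 kPa.
Isobaric: P stays 347 kPa; V/T = const ⇒ T₂ = 566 K, V₂ = 60.0 L.
W = PΔV = 347×(60.0−44.2) kPa·L = 5480 J.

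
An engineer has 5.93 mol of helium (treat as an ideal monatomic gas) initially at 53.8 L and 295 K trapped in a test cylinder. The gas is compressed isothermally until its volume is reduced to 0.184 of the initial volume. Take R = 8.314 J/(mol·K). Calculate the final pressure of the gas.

P₁ = nRT₁/V₁ = 5.93×8.314×295/53.8 = 270 kPa.
Isothermal: T stays 295 K; PV = const ⇒ V₂ = 9.90 L, P₂ = 1470 kPa.

1470 kPa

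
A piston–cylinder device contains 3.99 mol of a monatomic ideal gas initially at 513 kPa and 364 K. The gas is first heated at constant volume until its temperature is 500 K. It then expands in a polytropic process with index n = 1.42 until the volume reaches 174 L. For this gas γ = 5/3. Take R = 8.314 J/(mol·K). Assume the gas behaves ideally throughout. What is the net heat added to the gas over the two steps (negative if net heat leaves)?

V₁ = nRT₁/P₁ = 3.99×8.314×364/513 = 23.5 L.
Step 1 — Isochoric: V stays 23.5 L; P/T = const ⇒ T₂ = 500 K, P₂ = 705 kPa.
W = 0 (no volume change).
ΔU = nCvΔT = 3.99×12.5×(500−364) = 6770 J.
Q = ΔU = 6770 J.
State after step 1: P = 705 kPa, V = 23.5 L, T = 500 K.
Step 2 — Polytropic n=1.42: T₂ = T₁(V₁/V₂)^(n−1) = 500×(0.135)^0.42 = 216 K; P₂ = P₁(V₁/V₂)^n = 41.1 kPa.
W = (P₁V₁−P₂V₂)/(n−1) = (705×23.5−41.1×174)/0.42 = 22400 J.
ΔU = nCvΔT = 3.99×12.5×(216−500) = -14100 J.
Q = ΔU + W = 8300 J.
Net over both steps: W = 22400 J, Q = 15100 J, ΔU = -7370 J.

15100 J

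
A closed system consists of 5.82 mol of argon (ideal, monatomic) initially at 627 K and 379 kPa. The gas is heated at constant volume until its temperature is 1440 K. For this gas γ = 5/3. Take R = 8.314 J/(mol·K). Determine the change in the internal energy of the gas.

59000 J

V₁ = nRT₁/P₁ = 5.82×8.314×627/379 = 80.0 L.
Isochoric: V stays 80.0 L; P/T = const ⇒ T₂ = 1440 K, P₂ = 870 kPa.
For an ideal gas ΔU = nCvΔT with Cv = (3/2)R = 12.5 J/(mol·K).
ΔU = 5.82×12.5×(1440−627) = 59000 J.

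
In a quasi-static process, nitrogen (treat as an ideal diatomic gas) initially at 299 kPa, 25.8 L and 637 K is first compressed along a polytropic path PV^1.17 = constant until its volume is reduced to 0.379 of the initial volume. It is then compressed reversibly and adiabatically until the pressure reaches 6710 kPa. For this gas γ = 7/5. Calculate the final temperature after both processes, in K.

n = P₁V₁/(RT₁) = 299×25.8/(8.314×637) = 1.46 mol.
Step 1 — Polytropic n=1.17: T₂ = T₁(V₁/V₂)^(n−1) = 637×(2.64)^0.17 = 751 K; P₂ = P₁(V₁/V₂)^n = 930 kPa.
W = (P₁V₁−P₂V₂)/(n−1) = (299×25.8−930×9.78)/0.17 = -8140 J.
ΔU = nCvΔT = 1.46×20.8×(751−637) = 3460 J.
Q = ΔU + W = -4680 J.
State after step 1: P = 930 kPa, V = 9.78 L, T = 751 K.
Step 2 — Adiabatic: T₂/T₁ = (P₂/P₁)^((γ−1)/γ) ⇒ T₂ = 751×(7.21)^0.286 = 1320 K; V₂ = 2.38 L.
ΔU = nCvΔT = 1.46×20.8×(1320−751) = 17300 J.
Q = 0 for an adiabatic process, so W = −ΔU = -17300 J.
Net over both steps: W = -25400 J, Q = -4680 J, ΔU = 20700 J.

1320 K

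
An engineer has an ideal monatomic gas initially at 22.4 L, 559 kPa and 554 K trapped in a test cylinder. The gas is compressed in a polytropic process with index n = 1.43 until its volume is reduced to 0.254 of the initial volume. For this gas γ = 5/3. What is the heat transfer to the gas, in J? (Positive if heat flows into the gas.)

-8300 J

n = P₁V₁/(RT₁) = 559×22.4/(8.314×554) = 2.72 mol.
Polytropic n=1.43: T₂ = T₁(V₁/V₂)^(n−1) = 554×(3.94)^0.43 = 999 K; P₂ = P₁(V₁/V₂)^n = 3970 kPa.
W = (P₁V₁−P₂V₂)/(n−1) = (559×22.4−3970×5.69)/0.43 = -23400 J.
ΔU = nCvΔT = 2.72×12.5×(999−554) = 15100 J.
Q = ΔU + W = -8300 J.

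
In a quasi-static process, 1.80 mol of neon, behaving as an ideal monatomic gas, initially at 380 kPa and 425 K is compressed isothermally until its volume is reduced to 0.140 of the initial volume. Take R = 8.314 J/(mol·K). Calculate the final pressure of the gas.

V₁ = nRT₁/P₁ = 1.80×8.314×425/380 = 16.7 L.
Isothermal: T stays 425 K; PV = const ⇒ V₂ = 2.34 L, P₂ = 2710 kPa.

2710 kPa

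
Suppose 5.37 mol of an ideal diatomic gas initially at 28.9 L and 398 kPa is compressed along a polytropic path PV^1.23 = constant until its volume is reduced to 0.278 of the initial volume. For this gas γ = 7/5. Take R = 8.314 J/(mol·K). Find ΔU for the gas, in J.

9840 J

T₁ = P₁V₁/(nR) = 398×28.9/(5.37×8.314) = 258 K.
Polytropic n=1.23: T₂ = T₁(V₁/V₂)^(n−1) = 258×(3.60)^0.23 = 346 K; P₂ = P₁(V₁/V₂)^n = 1920 kPa.
For an ideal gas ΔU = nCvΔT with Cv = (5/2)R = 20.8 J/(mol·K).
ΔU = 5.37×20.8×(346−258) = 9840 J.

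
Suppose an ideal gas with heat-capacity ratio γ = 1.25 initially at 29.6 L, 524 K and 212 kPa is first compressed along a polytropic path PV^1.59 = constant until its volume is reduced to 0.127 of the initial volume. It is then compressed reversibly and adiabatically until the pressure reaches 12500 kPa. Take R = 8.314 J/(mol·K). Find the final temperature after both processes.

2080 K

n = P₁V₁/(RT₁) = 212×29.6/(8.314×524) = 1.44 mol.
Step 1 — Polytropic n=1.59: T₂ = T₁(V₁/V₂)^(n−1) = 524×(7.87)^0.59 = 1770 K; P₂ = P₁(V₁/V₂)^n = 5640 kPa.
W = (P₁V₁−P₂V₂)/(n−1) = (212×29.6−5640×3.76)/0.59 = -25300 J.
ΔU = nCvΔT = 1.44×33.3×(1770−524) = 59700 J.
Q = ΔU + W = 34400 J.
State after step 1: P = 5640 kPa, V = 3.76 L, T = 1770 K.
Step 2 — Adiabatic: T₂/T₁ = (P₂/P₁)^((γ−1)/γ) ⇒ T₂ = 1770×(2.22)^0.200 = 2080 K; V₂ = 1.99 L.
ΔU = nCvΔT = 1.44×33.3×(2080−1770) = 14600 J.
Q = 0 for an adiabatic process, so W = −ΔU = -14600 J.
Net over both steps: W = -39900 J, Q = 34400 J, ΔU = 74300 J.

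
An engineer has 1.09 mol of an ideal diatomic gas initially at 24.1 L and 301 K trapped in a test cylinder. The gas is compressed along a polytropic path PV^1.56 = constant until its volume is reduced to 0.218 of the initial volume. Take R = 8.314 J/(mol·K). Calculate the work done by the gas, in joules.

-6560 J

P₁ = nRT₁/V₁ = 1.09×8.314×301/24.1 = 113 kPa.
Polytropic n=1.56: T₂ = T₁(V₁/V₂)^(n−1) = 301×(4.59)^0.56 = 706 K; P₂ = P₁(V₁/V₂)^n = 1220 kPa.
W = (P₁V₁−P₂V₂)/(n−1) = (113×24.1−1220×5.25)/0.56 = -6560 J.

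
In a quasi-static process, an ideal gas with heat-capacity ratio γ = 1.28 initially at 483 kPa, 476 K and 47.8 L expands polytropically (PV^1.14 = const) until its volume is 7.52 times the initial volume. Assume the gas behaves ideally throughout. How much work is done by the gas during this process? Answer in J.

n = P₁V₁/(RT₁) = 483×47.8/(8.314×476) = 5.83 mol.
Polytropic n=1.14: T₂ = T₁(V₁/V₂)^(n−1) = 476×(0.133)^0.14 = 359 K; P₂ = P₁(V₁/V₂)^n = 48.4 kPa.
W = (P₁V₁−P₂V₂)/(n−1) = (483×47.8−48.4×359)/0.14 = 40600 J.

40600 J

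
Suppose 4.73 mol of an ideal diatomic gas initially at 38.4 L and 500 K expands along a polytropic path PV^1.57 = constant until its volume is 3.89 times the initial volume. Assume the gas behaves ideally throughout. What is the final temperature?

P₁ = nRT₁/V₁ = 4.73×8.314×500/38.4 = 512 kPa.
Polytropic n=1.57: T₂ = T₁(V₁/V₂)^(n−1) = 500×(0.257)^0.57 = 231 K; P₂ = P₁(V₁/V₂)^n = 60.7 kPa.

231 K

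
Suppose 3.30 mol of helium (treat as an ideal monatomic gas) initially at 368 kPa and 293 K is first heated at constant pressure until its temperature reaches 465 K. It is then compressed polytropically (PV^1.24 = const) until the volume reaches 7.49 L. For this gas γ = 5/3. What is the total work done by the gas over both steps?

V₁ = nRT₁/P₁ = 3.30×8.314×293/368 = 21.8 L.
Step 1 — Isobaric: P stays 368 kPa; V/T = const ⇒ T₂ = 465 K, V₂ = 34.7 L.
W = PΔV = 368×(34.7−21.8) kPa·L = 4720 J.
ΔU = nCvΔT = 3.30×12.5×(465−293) = 7080 J.
Q = ΔU + W = nCpΔT = 11800 J.
State after step 1: P = 368 kPa, V = 34.7 L, T = 465 K.
Step 2 — Polytropic n=1.24: T₂ = T₁(V₁/V₂)^(n−1) = 465×(4.63)^0.24 = 672 K; P₂ = P₁(V₁/V₂)^n = 2460 kPa.
W = (P₁V₁−P₂V₂)/(n−1) = (368×34.7−2460×7.49)/0.24 = -23600 J.
ΔU = nCvΔT = 3.30×12.5×(672−465) = 8510 J.
Q = ΔU + W = -15100 J.
Net over both steps: W = -18900 J, Q = -3320 J, ΔU = 15600 J.

-18900 J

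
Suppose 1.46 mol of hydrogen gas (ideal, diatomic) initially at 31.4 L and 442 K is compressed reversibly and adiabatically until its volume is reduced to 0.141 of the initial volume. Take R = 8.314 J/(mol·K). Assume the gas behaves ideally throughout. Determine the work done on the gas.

16000 J

P₁ = nRT₁/V₁ = 1.46×8.314×442/31.4 = 171 kPa.
Adiabatic: TV^(γ−1) = const ⇒ T₂ = 442×(7.09)^0.400 = 968 K; PV^γ = const ⇒ P₂ = 2650 kPa.
ΔU = nCvΔT = 1.46×20.8×(968−442) = 16000 J.
Q = 0 for an adiabatic process, so W = −ΔU = -16000 J.
Work done on the gas = −W_by = 16000 J.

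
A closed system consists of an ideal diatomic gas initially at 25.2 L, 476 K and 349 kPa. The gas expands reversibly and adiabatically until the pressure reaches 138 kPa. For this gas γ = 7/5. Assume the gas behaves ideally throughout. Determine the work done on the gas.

-5120 J

n = P₁V₁/(RT₁) = 349×25.2/(8.314×476) = 2.22 mol.
Adiabatic: T₂/T₁ = (P₂/P₁)^((γ−1)/γ) ⇒ T₂ = 476×(0.395)^0.286 = 365 K; V₂ = 48.9 L.
ΔU = nCvΔT = 2.22×20.8×(365−476) = -5120 J.
Q = 0 for an adiabatic process, so W = −ΔU = 5120 J.
Work done on the gas = −W_by = -5120 J.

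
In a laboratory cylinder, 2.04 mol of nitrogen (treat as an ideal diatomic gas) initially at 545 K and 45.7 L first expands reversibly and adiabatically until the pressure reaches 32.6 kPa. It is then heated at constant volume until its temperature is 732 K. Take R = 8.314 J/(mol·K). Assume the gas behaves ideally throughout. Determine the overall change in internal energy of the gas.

P₁ = nRT₁/V₁ = 2.04×8.314×545/45.7 = 202 kPa.
Step 1 — Adiabatic: T₂/T₁ = (P₂/P₁)^((γ−1)/γ) ⇒ T₂ = 545×(0.161)^0.286 = 324 K; V₂ = 168 L.
ΔU = nCvΔT = 2.04×20.8×(324−545) = -9390 J.
Q = 0 for an adiabatic process, so W = −ΔU = 9390 J.
State after step 1: P = 32.6 kPa, V = 168 L, T = 324 K.
Step 2 — Isochoric: V stays 168 L; P/T = const ⇒ T₂ = 732 K, P₂ = 73.8 kPa.
W = 0 (no volume change).
ΔU = nCvΔT = 2.04×20.8×(732−324) = 17300 J.
Q = ΔU = 17300 J.
Net over both steps: W = 9390 J, Q = 17300 J, ΔU = 7930 J.

7930 J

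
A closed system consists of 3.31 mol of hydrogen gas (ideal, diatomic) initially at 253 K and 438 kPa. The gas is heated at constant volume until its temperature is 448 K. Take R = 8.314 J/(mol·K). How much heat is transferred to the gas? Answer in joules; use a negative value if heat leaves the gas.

13400 J

V₁ = nRT₁/P₁ = 3.31×8.314×253/438 = 15.9 L.
Isochoric: V stays 15.9 L; P/T = const ⇒ T₂ = 448 K, P₂ = 776 kPa.
W = 0 (no volume change).
ΔU = nCvΔT = 3.31×20.8×(448−253) = 13400 J.
Q = ΔU = 13400 J.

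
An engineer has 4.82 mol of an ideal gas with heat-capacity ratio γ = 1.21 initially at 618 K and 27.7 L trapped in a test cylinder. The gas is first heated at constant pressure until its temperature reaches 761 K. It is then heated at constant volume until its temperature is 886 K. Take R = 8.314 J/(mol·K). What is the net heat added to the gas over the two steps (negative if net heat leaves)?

P₁ = nRT₁/V₁ = 4.82×8.314×618/27.7 = 894 kPa.
Step 1 — Isobaric: P stays 894 kPa; V/T = const ⇒ T₂ = 761 K, V₂ = 34.1 L.
W = PΔV = 894×(34.1−27.7) kPa·L = 5730 J.
ΔU = nCvΔT = 4.82×39.6×(761−618) = 27300 J.
Q = ΔU + W = nCpΔT = 33000 J.
State after step 1: P = 894 kPa, V = 34.1 L, T = 761 K.
Step 2 — Isochoric: V stays 34.1 L; P/T = const ⇒ T₂ = 886 K, P₂ = 1040 kPa.
W = 0 (no volume change).
ΔU = nCvΔT = 4.82×39.6×(886−761) = 23900 J.
Q = ΔU = 23900 J.
Net over both steps: W = 5730 J, Q = 56900 J, ΔU = 51100 J.

56900 J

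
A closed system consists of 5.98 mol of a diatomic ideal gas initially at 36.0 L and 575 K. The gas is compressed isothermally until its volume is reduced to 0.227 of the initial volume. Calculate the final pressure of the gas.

P₁ = nRT₁/V₁ = 5.98×8.314×575/36.0 = 794 kPa.
Isothermal: T stays 575 K; PV = const ⇒ V₂ = 8.17 L, P₂ = 3500 kPa.

3500 kPa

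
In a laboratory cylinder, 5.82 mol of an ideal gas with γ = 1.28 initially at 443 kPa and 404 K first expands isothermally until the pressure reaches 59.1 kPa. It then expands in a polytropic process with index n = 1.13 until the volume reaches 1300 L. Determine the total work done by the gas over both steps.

V₁ = nRT₁/P₁ = 5.82×8.314×404/443 = 44.1 L.
Step 1 — Isothermal: T stays 404 K; PV = const ⇒ V₂ = 331 L, P₂ = 59.1 kPa.
ΔU = 0 (ideal gas, T constant).
W = nRT ln(V₂/V₁) = 5.82×8.314×404×ln(7.50) = 39400 J.
Q = ΔU + W = 39400 J.
State after step 1: P = 59.1 kPa, V = 331 L, T = 404 K.
Step 2 — Polytropic n=1.13: T₂ = T₁(V₁/V₂)^(n−1) = 404×(0.254)^0.13 = 338 K; P₂ = P₁(V₁/V₂)^n = 12.6 kPa.
W = (P₁V₁−P₂V₂)/(n−1) = (59.1×331−12.6×1300)/0.13 = 24500 J.
ΔU = nCvΔT = 5.82×29.7×(338−404) = -11400 J.
Q = ΔU + W = 13100 J.
Net over both steps: W = 63900 J, Q = 52500 J, ΔU = -11400 J.

63900 J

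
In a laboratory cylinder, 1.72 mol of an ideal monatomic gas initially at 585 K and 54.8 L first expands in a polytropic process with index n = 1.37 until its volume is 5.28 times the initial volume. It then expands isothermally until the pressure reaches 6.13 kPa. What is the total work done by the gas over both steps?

14600 J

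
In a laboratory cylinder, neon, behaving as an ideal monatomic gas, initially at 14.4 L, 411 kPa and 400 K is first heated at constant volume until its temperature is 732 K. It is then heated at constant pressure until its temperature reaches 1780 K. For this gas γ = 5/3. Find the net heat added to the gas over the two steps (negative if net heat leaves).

46100 J

n = P₁V₁/(RT₁) = 411×14.4/(8.314×400) = 1.78 mol.
Step 1 — Isochoric: V stays 14.4 L; P/T = const ⇒ T₂ = 732 K, P₂ = 752 kPa.
W = 0 (no volume change).
ΔU = nCvΔT = 1.78×12.5×(732−400) = 7370 J.
Q = ΔU = 7370 J.
State after step 1: P = 752 kPa, V = 14.4 L, T = 732 K.
Step 2 — Isobaric: P stays 752 kPa; V/T = const ⇒ T₂ = 1780 K, V₂ = 35.0 L.
W = PΔV = 752×(35.0−14.4) kPa·L = 15500 J.
ΔU = nCvΔT = 1.78×12.5×(1780−732) = 23300 J.
Q = ΔU + W = nCpΔT = 38800 J.
Net over both steps: W = 15500 J, Q = 46100 J, ΔU = 30600 J.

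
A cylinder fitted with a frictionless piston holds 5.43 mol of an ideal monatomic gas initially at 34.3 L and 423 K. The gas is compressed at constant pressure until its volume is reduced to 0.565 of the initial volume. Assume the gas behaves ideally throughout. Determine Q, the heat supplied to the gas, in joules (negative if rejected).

P₁ = nRT₁/V₁ = 5.43×8.314×423/34.3 = 557 kPa.
Isobaric: P stays 557 kPa; V/T = const ⇒ T₂ = 239 K, V₂ = 19.4 L.
W = PΔV = 557×(19.4−34.3) kPa·L = -8310 J.
ΔU = nCvΔT = 5.43×12.5×(239−423) = -12500 J.
Q = ΔU + W = nCpΔT = -20800 J.

-20800 J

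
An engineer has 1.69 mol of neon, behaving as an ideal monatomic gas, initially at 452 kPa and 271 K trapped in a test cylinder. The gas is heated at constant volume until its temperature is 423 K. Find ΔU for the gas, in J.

3200 J

V₁ = nRT₁/P₁ = 1.69×8.314×271/452 = 8.42 L.
Isochoric: V stays 8.42 L; P/T = const ⇒ T₂ = 423 K, P₂ = 706 kPa.
For an ideal gas ΔU = nCvΔT with Cv = (3/2)R = 12.5 J/(mol·K).
ΔU = 1.69×12.5×(423−271) = 3200 J.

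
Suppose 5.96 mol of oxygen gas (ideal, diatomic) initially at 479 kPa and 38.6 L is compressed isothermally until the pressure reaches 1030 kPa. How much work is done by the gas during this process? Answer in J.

-14200 J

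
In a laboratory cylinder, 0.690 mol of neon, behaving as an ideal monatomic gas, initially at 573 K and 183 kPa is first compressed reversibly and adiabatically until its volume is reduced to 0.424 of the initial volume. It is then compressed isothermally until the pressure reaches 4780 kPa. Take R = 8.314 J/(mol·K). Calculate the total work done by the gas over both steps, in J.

V₁ = nRT₁/P₁ = 0.690×8.314×573/183 = 18.0 L.
Step 1 — Adiabatic: TV^(γ−1) = const ⇒ T₂ = 573×(2.36)^0.667 = 1020 K; PV^γ = const ⇒ P₂ = 765 kPa.
ΔU = nCvΔT = 0.690×12.5×(1020−573) = 3810 J.
Q = 0 for an adiabatic process, so W = −ΔU = -3810 J.
State after step 1: P = 765 kPa, V = 7.62 L, T = 1020 K.
Step 2 — Isothermal: T stays 1020 K; PV = const ⇒ V₂ = 1.22 L, P₂ = 4780 kPa.
ΔU = 0 (ideal gas, T constant).
W = nRT ln(V₂/V₁) = 0.690×8.314×1020×ln(0.160) = -10700 J.
Q = ΔU + W = -10700 J.
Net over both steps: W = -14500 J, Q = -10700 J, ΔU = 3810 J.

-14500 J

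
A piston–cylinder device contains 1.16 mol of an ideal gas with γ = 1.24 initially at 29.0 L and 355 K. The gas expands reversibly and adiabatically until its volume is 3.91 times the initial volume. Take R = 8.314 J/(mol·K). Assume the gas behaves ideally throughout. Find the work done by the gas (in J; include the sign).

P₁ = nRT₁/V₁ = 1.16×8.314×355/29.0 = 118 kPa.
Adiabatic: TV^(γ−1) = const ⇒ T₂ = 355×(0.256)^0.240 = 256 K; PV^γ = const ⇒ P₂ = 21.8 kPa.
ΔU = nCvΔT = 1.16×34.6×(256−355) = -3980 J.
Q = 0 for an adiabatic process, so W = −ΔU = 3980 J.

3980 J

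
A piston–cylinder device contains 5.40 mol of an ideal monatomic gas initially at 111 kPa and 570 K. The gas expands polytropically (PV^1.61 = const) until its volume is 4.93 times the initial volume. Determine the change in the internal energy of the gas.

V₁ = nRT₁/P₁ = 5.40×8.314×570/111 = 231 L.
Polytropic n=1.61: T₂ = T₁(V₁/V₂)^(n−1) = 570×(0.203)^0.61 = 215 K; P₂ = P₁(V₁/V₂)^n = 8.51 kPa.
For an ideal gas ΔU = nCvΔT with Cv = (3/2)R = 12.5 J/(mol·K).
ΔU = 5.40×12.5×(215−570) = -23900 J.

-23900 J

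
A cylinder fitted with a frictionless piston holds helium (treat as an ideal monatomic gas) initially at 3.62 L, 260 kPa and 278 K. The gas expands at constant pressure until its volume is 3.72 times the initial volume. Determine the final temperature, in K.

1030 K

Isobaric: P stays 260 kPa; V/T = const ⇒ T₂ = 1030 K, V₂ = 13.5 L.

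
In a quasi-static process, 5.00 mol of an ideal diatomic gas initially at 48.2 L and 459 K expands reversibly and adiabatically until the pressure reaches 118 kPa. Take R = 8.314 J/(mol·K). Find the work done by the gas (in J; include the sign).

13900 J

P₁ = nRT₁/V₁ = 5.00×8.314×459/48.2 = 396 kPa.
Adiabatic: T₂/T₁ = (P₂/P₁)^((γ−1)/γ) ⇒ T₂ = 459×(0.298)^0.286 = 325 K; V₂ = 114 L.
ΔU = nCvΔT = 5.00×20.8×(325−459) = -13900 J.
Q = 0 for an adiabatic process, so W = −ΔU = 13900 J.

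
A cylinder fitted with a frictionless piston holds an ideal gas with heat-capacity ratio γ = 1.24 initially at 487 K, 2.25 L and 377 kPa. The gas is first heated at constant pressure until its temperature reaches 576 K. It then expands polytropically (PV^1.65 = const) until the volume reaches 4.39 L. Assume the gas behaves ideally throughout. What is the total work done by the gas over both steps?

n = P₁V₁/(RT₁) = 377×2.25/(8.314×487) = 0.210 mol.
Step 1 — Isobaric: P stays 377 kPa; V/T = const ⇒ T₂ = 576 K, V₂ = 2.66 L.
W = PΔV = 377×(2.66−2.25) kPa·L = 155 J.
ΔU = nCvΔT = 0.210×34.6×(576−487) = 646 J.
Q = ΔU + W = nCpΔT = 801 J.
State after step 1: P = 377 kPa, V = 2.66 L, T = 576 K.
Step 2 — Polytropic n=1.65: T₂ = T₁(V₁/V₂)^(n−1) = 576×(0.606)^0.65 = 416 K; P₂ = P₁(V₁/V₂)^n = 165 kPa.
W = (P₁V₁−P₂V₂)/(n−1) = (377×2.66−165×4.39)/0.65 = 429 J.
ΔU = nCvΔT = 0.210×34.6×(416−576) = -1160 J.
Q = ΔU + W = -732 J.
Net over both steps: W = 584 J, Q = 68.6 J, ΔU = -515 J.

584 J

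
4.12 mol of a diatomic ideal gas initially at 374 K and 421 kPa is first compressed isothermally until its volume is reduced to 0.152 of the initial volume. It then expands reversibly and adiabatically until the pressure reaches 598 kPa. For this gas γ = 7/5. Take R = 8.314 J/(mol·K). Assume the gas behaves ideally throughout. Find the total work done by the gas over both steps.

V₁ = nRT₁/P₁ = 4.12×8.314×374/421 = 30.4 L.
Step 1 — Isothermal: T stays 374 K; PV = const ⇒ V₂ = 4.63 L, P₂ = 2770 kPa.
ΔU = 0 (ideal gas, T constant).
W = nRT ln(V₂/V₁) = 4.12×8.314×374×ln(0.152) = -24100 J.
Q = ΔU + W = -24100 J.
State after step 1: P = 2770 kPa, V = 4.63 L, T = 374 K.
Step 2 — Adiabatic: T₂/T₁ = (P₂/P₁)^((γ−1)/γ) ⇒ T₂ = 374×(0.216)^0.286 = 241 K; V₂ = 13.8 L.
ΔU = nCvΔT = 4.12×20.8×(241−374) = -11400 J.
Q = 0 for an adiabatic process, so W = −ΔU = 11400 J.
Net over both steps: W = -12800 J, Q = -24100 J, ΔU = -11400 J.

-12800 J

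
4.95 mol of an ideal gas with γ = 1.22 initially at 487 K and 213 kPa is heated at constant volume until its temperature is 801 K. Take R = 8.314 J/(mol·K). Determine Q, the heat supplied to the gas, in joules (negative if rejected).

V₁ = nRT₁/P₁ = 4.95×8.314×487/213 = 94.1 L.
Isochoric: V stays 94.1 L; P/T = const ⇒ T₂ = 801 K, P₂ = 350 kPa.
W = 0 (no volume change).
ΔU = nCvΔT = 4.95×37.8×(801−487) = 58700 J.
Q = ΔU = 58700 J.

58700 J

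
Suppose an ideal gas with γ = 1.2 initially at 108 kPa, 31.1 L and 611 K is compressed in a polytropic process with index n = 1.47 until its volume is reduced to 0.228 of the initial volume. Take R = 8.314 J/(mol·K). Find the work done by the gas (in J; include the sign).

-7170 J

n = P₁V₁/(RT₁) = 108×31.1/(8.314×611) = 0.661 mol.
Polytropic n=1.47: T₂ = T₁(V₁/V₂)^(n−1) = 611×(4.39)^0.47 = 1220 K; P₂ = P₁(V₁/V₂)^n = 949 kPa.
W = (P₁V₁−P₂V₂)/(n−1) = (108×31.1−949×7.09)/0.47 = -7170 J.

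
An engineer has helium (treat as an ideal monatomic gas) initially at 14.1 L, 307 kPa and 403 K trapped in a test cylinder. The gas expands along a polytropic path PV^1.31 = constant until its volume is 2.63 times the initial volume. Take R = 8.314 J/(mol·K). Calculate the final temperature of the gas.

299 K

Polytropic n=1.31: T₂ = T₁(V₁/V₂)^(n−1) = 403×(0.380)^0.31 = 299 K; P₂ = P₁(V₁/V₂)^n = 86.5 kPa.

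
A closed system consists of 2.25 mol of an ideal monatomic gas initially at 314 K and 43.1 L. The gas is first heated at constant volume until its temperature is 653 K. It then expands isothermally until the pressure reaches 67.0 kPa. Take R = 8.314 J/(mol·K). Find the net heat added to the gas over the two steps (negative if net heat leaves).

P₁ = nRT₁/V₁ = 2.25×8.314×314/43.1 = 136 kPa.
Step 1 — Isochoric: V stays 43.1 L; P/T = const ⇒ T₂ = 653 K, P₂ = 283 kPa.
W = 0 (no volume change).
ΔU = nCvΔT = 2.25×12.5×(653−314) = 9510 J.
Q = ΔU = 9510 J.
State after step 1: P = 283 kPa, V = 43.1 L, T = 653 K.
Step 2 — Isothermal: T stays 653 K; PV = const ⇒ V₂ = 182 L, P₂ = 67.0 kPa.
ΔU = 0 (ideal gas, T constant).
W = nRT ln(V₂/V₁) = 2.25×8.314×653×ln(4.23) = 17600 J.
Q = ΔU + W = 17600 J.
Net over both steps: W = 17600 J, Q = 27100 J, ΔU = 9510 J.

27100 J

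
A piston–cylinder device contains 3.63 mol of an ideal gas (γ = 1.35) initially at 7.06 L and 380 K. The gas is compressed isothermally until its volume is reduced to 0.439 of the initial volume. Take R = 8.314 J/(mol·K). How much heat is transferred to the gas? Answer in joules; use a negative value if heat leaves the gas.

-9440 J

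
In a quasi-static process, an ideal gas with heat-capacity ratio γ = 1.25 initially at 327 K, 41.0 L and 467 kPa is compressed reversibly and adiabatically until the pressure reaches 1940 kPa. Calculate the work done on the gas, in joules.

25200 J

n = P₁V₁/(RT₁) = 467×41.0/(8.314×327) = 7.04 mol.
Adiabatic: T₂/T₁ = (P₂/P₁)^((γ−1)/γ) ⇒ T₂ = 327×(4.15)^0.200 = 435 K; V₂ = 13.1 L.
ΔU = nCvΔT = 7.04×33.3×(435−327) = 25200 J.
Q = 0 for an adiabatic process, so W = −ΔU = -25200 J.
Work done on the gas = −W_by = 25200 J.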